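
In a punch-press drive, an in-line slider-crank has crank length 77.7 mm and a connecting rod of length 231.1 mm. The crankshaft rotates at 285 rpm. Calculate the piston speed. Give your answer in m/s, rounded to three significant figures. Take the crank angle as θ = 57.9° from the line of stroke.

ω = 2π·285/60 = 29.85 rad/s
For an in-line slider-crank, x = r cosθ + √(L² − r² sin²θ), so v = −rω sinθ·[1 + r cosθ/√(L² − r² sin²θ)].
With r = 0.0777 m, L = 0.2311 m, θ = 57.9°: √(L² − r² sin²θ) = 0.22153 m.
v = −0.0777·29.85·0.84712·[1 + 0.0777·0.53140/0.22153] = -2.3306 m/s.
|v| = 2.3306 m/s.

2.33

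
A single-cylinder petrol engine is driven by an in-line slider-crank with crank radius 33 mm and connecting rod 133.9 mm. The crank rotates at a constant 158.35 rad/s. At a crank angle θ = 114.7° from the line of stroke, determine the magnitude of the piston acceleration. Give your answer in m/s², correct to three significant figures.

ω = 158.3 rad/s
x(θ) = r cosθ + √(L² − r² sin²θ); with ω constant, a = ω²·d²x/dθ².
d²x/dθ² = −r cosθ − r²(cos2θ)/√u − r⁴ sin²2θ/(4u^{3/2}),  u = L² − r² sin²θ = 0.0170304 m².
Substituting r = 0.033 m, L = 0.1339 m, θ = 114.7°: d²x/dθ² = +0.019143 m.
a = ω²·d²x/dθ² = (158.3)²·(+0.019143) = +480.01 m/s²;  |a| = 480.01 m/s².

480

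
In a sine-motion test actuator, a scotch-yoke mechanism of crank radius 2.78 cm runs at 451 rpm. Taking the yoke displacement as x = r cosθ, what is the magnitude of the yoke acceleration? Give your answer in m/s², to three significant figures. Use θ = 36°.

50.2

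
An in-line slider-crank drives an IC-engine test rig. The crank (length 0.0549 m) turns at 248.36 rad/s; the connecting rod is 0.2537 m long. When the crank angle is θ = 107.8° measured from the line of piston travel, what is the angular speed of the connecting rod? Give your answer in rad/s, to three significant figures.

16.8

ω = 248.4 rad/s
The rod makes angle φ with the slider axis where L sinφ = r sinθ; differentiating, L cosφ·φ̇ = r ω cosθ.
L cosφ = √(L² − r² sin²θ) = 0.24826 m.
|ω_rod| = r ω |cosθ| / √(L² − r² sin²θ) = 0.0549·248.4·0.30570/0.24826 = 16.79 rad/s.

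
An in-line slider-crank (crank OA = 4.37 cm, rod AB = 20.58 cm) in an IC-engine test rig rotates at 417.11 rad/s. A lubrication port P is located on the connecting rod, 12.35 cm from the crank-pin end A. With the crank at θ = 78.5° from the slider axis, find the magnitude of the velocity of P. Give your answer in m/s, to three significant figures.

ω = 417.1 rad/s.  Crank-pin speed |V_A| = rω = 18.228 m/s, perpendicular to OA.
Rod angle: sinφ = −(r/L) sinθ ⇒ φ = -12.010°; ω_rod = −rω cosθ/√(L²−r²sin²θ) = -18.053 rad/s.
V_P = V_A + ω_rod × AP, with AP = 0.1235 m along the rod.
Components: V_Px = −rω sinθ − a·ω_rod·sinφ = -18.326 m/s;  V_Py = rω cosθ + a·ω_rod·cosφ = +1.4533 m/s.
|V_P| = √(V_Px² + V_Py²) = 18.383 m/s.

18.4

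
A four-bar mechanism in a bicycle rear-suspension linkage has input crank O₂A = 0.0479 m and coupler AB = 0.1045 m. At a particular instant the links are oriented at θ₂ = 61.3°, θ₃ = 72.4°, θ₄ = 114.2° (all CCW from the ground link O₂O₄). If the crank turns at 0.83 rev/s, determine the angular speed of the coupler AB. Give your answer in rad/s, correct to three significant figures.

2.86

ω₂ = 5.215 rad/s (from 0.83 rev/s).
Differentiating the loop-closure r₂e^{iθ₂}+r₃e^{iθ₃}=r₁+r₄e^{iθ₄} gives r₂ω₂e^{iθ₂}+r₃ω₃e^{iθ₃}=r₄ω₄e^{iθ₄}.
Eliminating the other unknown: ω₃ = r₂ω₂ sin(θ₄−θ₂) / [r₃ sin(θ₃−θ₄)].
Numerator sine = +0.79758; denominator sine = -0.66653.
Result = 0.0479·5.215·(+0.79758) / (0.1045·(-0.66653)) = -2.8604 rad/s; magnitude 2.8604 rad/s.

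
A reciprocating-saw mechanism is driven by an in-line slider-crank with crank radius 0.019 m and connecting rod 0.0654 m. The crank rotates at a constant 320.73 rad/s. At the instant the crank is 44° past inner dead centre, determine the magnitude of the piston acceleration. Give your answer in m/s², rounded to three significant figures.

1440

ω = 320.7 rad/s
x(θ) = r cosθ + √(L² − r² sin²θ); with ω constant, a = ω²·d²x/dθ².
d²x/dθ² = −r cosθ − r²(cos2θ)/√u − r⁴ sin²2θ/(4u^{3/2}),  u = L² − r² sin²θ = 0.00410296 m².
Substituting r = 0.019 m, L = 0.0654 m, θ = 44°: d²x/dθ² = -0.013988 m.
a = ω²·d²x/dθ² = (320.7)²·(-0.013988) = -1438.9 m/s²;  |a| = 1438.9 m/s².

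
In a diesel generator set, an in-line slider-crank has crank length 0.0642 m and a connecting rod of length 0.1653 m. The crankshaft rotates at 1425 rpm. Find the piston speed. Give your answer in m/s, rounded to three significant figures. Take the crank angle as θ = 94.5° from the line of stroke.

9.24

ω = 2π·1425/60 = 149.2 rad/s
For an in-line slider-crank, x = r cosθ + √(L² − r² sin²θ), so v = −rω sinθ·[1 + r cosθ/√(L² − r² sin²θ)].
With r = 0.0642 m, L = 0.1653 m, θ = 94.5°: √(L² − r² sin²θ) = 0.15241 m.
v = −0.0642·149.2·0.99692·[1 + 0.0642·-0.07846/0.15241] = -9.2351 m/s.
|v| = 9.2351 m/s.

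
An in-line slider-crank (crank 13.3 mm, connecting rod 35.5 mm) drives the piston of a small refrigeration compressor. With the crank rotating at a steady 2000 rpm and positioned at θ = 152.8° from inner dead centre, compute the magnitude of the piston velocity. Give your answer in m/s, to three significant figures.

0.843

ω = 2π·2000/60 = 209.4 rad/s
For an in-line slider-crank, x = r cosθ + √(L² − r² sin²θ), so v = −rω sinθ·[1 + r cosθ/√(L² − r² sin²θ)].
With r = 0.0133 m, L = 0.0355 m, θ = 152.8°: √(L² − r² sin²θ) = 0.034976 m.
v = −0.0133·209.4·0.45710·[1 + 0.0133·-0.88942/0.034976] = -0.84263 m/s.
|v| = 0.84263 m/s.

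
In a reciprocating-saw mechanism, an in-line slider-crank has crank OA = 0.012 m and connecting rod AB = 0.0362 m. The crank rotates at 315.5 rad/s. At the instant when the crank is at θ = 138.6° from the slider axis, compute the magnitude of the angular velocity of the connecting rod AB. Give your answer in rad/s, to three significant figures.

80.4

ω = 315.5 rad/s
The rod makes angle φ with the slider axis where L sinφ = r sinθ; differentiating, L cosφ·φ̇ = r ω cosθ.
L cosφ = √(L² − r² sin²θ) = 0.035319 m.
|ω_rod| = r ω |cosθ| / √(L² − r² sin²θ) = 0.012·315.5·0.75011/0.035319 = 80.407 rad/s.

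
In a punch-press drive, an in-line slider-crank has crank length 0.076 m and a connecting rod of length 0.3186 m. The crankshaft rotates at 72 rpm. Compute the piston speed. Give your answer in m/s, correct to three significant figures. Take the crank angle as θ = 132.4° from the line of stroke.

0.354

ω = 2π·72/60 = 7.54 rad/s
For an in-line slider-crank, x = r cosθ + √(L² − r² sin²θ), so v = −rω sinθ·[1 + r cosθ/√(L² − r² sin²θ)].
With r = 0.076 m, L = 0.3186 m, θ = 132.4°: √(L² − r² sin²θ) = 0.31362 m.
v = −0.076·7.54·0.73846·[1 + 0.076·-0.67430/0.31362] = -0.35401 m/s.
|v| = 0.35401 m/s.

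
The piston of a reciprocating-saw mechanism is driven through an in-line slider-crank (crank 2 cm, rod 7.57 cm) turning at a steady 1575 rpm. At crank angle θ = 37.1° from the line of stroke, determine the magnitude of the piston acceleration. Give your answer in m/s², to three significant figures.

ω = 2π·1575/60 = 164.9 rad/s
x(θ) = r cosθ + √(L² − r² sin²θ); with ω constant, a = ω²·d²x/dθ².
d²x/dθ² = −r cosθ − r²(cos2θ)/√u − r⁴ sin²2θ/(4u^{3/2}),  u = L² − r² sin²θ = 0.00558495 m².
Substituting r = 0.02 m, L = 0.0757 m, θ = 37.1°: d²x/dθ² = -0.017498 m.
a = ω²·d²x/dθ² = (164.9)²·(-0.017498) = -475.99 m/s²;  |a| = 475.99 m/s².

476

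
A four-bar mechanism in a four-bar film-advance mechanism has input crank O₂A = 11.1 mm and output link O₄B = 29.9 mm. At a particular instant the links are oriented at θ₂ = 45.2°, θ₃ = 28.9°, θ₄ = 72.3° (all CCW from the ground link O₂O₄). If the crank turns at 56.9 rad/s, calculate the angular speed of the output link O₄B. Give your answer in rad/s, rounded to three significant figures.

8.63

ω₂ = 56.9 rad/s
Differentiating the loop-closure r₂e^{iθ₂}+r₃e^{iθ₃}=r₁+r₄e^{iθ₄} gives r₂ω₂e^{iθ₂}+r₃ω₃e^{iθ₃}=r₄ω₄e^{iθ₄}.
Eliminating the other unknown: ω₄ = r₂ω₂ sin(θ₂−θ₃) / [r₄ sin(θ₄−θ₃)].
Numerator sine = +0.28067; denominator sine = +0.68709.
Result = 0.0111·56.9·(+0.28067) / (0.0299·(+0.68709)) = +8.6287 rad/s; magnitude 8.6287 rad/s.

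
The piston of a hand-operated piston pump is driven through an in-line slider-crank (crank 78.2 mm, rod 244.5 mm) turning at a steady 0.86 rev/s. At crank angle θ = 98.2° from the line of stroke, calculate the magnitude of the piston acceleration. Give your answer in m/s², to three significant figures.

1.06

ω = 2π·0.86 = 5.404 rad/s
x(θ) = r cosθ + √(L² − r² sin²θ); with ω constant, a = ω²·d²x/dθ².
d²x/dθ² = −r cosθ − r²(cos2θ)/√u − r⁴ sin²2θ/(4u^{3/2}),  u = L² − r² sin²θ = 0.0537894 m².
Substituting r = 0.0782 m, L = 0.2445 m, θ = 98.2°: d²x/dθ² = +0.036388 m.
a = ω²·d²x/dθ² = (5.404)²·(+0.036388) = +1.0625 m/s²;  |a| = 1.0625 m/s².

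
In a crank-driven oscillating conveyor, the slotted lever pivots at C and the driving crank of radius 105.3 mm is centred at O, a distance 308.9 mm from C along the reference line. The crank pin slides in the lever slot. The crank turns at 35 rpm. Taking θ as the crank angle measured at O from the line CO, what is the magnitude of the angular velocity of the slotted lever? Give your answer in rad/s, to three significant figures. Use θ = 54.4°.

ω = 3.665 rad/s (from 35 rpm).
Crank pin A relative to C: A = (d + r cosθ, r sinθ); lever angle φ = atan2(r sinθ, d + r cosθ).
Differentiating tanφ: φ̇ = rω(d cosθ + r)/(d² + r² + 2dr cosθ).
d² + r² + 2dr cosθ = |CA|² = 0.144377 m²;  d cosθ + r = +0.28512 m.
|ω_lever| = |0.1053·3.665·+0.28512| / 0.144377 = 0.76217 rad/s.

0.762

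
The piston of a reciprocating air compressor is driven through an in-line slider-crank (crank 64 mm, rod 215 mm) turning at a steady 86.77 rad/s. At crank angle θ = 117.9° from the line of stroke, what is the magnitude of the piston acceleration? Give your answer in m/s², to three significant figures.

ω = 86.77 rad/s
x(θ) = r cosθ + √(L² − r² sin²θ); with ω constant, a = ω²·d²x/dθ².
d²x/dθ² = −r cosθ − r²(cos2θ)/√u − r⁴ sin²2θ/(4u^{3/2}),  u = L² − r² sin²θ = 0.0430259 m².
Substituting r = 0.064 m, L = 0.215 m, θ = 117.9°: d²x/dθ² = +0.040725 m.
a = ω²·d²x/dθ² = (86.77)²·(+0.040725) = +306.62 m/s²;  |a| = 306.62 m/s².

307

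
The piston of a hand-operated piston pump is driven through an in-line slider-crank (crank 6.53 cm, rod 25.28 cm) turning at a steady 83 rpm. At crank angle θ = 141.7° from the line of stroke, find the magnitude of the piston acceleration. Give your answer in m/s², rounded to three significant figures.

ω = 2π·83/60 = 8.692 rad/s
x(θ) = r cosθ + √(L² − r² sin²θ); with ω constant, a = ω²·d²x/dθ².
d²x/dθ² = −r cosθ − r²(cos2θ)/√u − r⁴ sin²2θ/(4u^{3/2}),  u = L² − r² sin²θ = 0.0622699 m².
Substituting r = 0.0653 m, L = 0.2528 m, θ = 141.7°: d²x/dθ² = +0.047009 m.
a = ω²·d²x/dθ² = (8.692)²·(+0.047009) = +3.5514 m/s²;  |a| = 3.5514 m/s².

3.55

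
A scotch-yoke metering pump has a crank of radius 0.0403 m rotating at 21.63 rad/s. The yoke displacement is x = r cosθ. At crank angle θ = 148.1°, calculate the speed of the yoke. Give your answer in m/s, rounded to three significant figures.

ω = 21.63 rad/s
x = r cosθ ⇒ ẋ = −rω sinθ.
|v| = rω|sinθ| = 0.0403·21.63·|sin 148.1°| = 0.46063 m/s.

0.461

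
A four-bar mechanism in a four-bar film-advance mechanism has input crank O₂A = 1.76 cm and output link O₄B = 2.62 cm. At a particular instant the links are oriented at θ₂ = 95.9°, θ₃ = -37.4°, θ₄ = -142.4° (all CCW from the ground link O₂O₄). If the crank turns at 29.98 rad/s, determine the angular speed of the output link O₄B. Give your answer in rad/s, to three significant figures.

15.2

ω₂ = 29.98 rad/s
Differentiating the loop-closure r₂e^{iθ₂}+r₃e^{iθ₃}=r₁+r₄e^{iθ₄} gives r₂ω₂e^{iθ₂}+r₃ω₃e^{iθ₃}=r₄ω₄e^{iθ₄}.
Eliminating the other unknown: ω₄ = r₂ω₂ sin(θ₂−θ₃) / [r₄ sin(θ₄−θ₃)].
Numerator sine = +0.72777; denominator sine = -0.96593.
Result = 0.0176·29.98·(+0.72777) / (0.0262·(-0.96593)) = -15.174 rad/s; magnitude 15.174 rad/s.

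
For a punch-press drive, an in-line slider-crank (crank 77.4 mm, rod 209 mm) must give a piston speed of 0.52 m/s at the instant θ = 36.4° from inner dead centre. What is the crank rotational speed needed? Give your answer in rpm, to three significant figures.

82.8

For an in-line slider-crank, |v_piston| = rω|sinθ|·[1 + r cosθ/√(L² − r² sin²θ)].
With r = 0.0774 m, L = 0.209 m, θ = 36.4°: the bracketed kinematic factor |dx/dθ| = 0.059965 m.
ω = v/|dx/dθ| = 0.52/0.059965 = 8.6718 rad/s.
N = 60ω/(2π) = 82.809 rpm.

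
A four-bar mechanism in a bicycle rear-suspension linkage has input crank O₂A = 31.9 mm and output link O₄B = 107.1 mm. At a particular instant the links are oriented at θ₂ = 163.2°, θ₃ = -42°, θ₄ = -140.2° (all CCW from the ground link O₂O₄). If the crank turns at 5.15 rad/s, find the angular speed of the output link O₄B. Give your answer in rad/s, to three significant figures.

ω₂ = 5.15 rad/s
Differentiating the loop-closure r₂e^{iθ₂}+r₃e^{iθ₃}=r₁+r₄e^{iθ₄} gives r₂ω₂e^{iθ₂}+r₃ω₃e^{iθ₃}=r₄ω₄e^{iθ₄}.
Eliminating the other unknown: ω₄ = r₂ω₂ sin(θ₂−θ₃) / [r₄ sin(θ₄−θ₃)].
Numerator sine = -0.42578; denominator sine = -0.98978.
Result = 0.0319·5.15·(-0.42578) / (0.1071·(-0.98978)) = +0.65987 rad/s; magnitude 0.65987 rad/s.

0.660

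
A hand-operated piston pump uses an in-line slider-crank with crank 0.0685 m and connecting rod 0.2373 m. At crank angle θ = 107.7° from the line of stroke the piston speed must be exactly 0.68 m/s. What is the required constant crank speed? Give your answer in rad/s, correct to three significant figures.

For an in-line slider-crank, |v_piston| = rω|sinθ|·[1 + r cosθ/√(L² − r² sin²θ)].
With r = 0.0685 m, L = 0.2373 m, θ = 107.7°: the bracketed kinematic factor |dx/dθ| = 0.0593 m.
ω = v/|dx/dθ| = 0.68/0.0593 = 11.467 rad/s.

11.5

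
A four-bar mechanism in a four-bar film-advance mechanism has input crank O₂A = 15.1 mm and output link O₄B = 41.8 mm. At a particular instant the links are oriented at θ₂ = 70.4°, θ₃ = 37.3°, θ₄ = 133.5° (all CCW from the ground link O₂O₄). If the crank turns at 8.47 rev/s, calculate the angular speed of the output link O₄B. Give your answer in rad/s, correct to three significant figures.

10.6

ω₂ = 53.22 rad/s (from 8.47 rev/s).
Differentiating the loop-closure r₂e^{iθ₂}+r₃e^{iθ₃}=r₁+r₄e^{iθ₄} gives r₂ω₂e^{iθ₂}+r₃ω₃e^{iθ₃}=r₄ω₄e^{iθ₄}.
Eliminating the other unknown: ω₄ = r₂ω₂ sin(θ₂−θ₃) / [r₄ sin(θ₄−θ₃)].
Numerator sine = +0.54610; denominator sine = +0.99415.
Result = 0.0151·53.22·(+0.54610) / (0.0418·(+0.99415)) = +10.561 rad/s; magnitude 10.561 rad/s.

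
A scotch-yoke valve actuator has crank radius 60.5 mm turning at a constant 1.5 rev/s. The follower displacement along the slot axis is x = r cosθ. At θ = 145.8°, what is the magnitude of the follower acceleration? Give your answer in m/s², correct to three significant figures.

ω = 9.425 rad/s (from 1.5 rev/s).
x = r cosθ ⇒ ẍ = −rω² cosθ (ω constant).
|a| = rω²|cosθ| = 0.0605·(9.425)²·|cos 145.8°| = 4.4447 m/s².

4.44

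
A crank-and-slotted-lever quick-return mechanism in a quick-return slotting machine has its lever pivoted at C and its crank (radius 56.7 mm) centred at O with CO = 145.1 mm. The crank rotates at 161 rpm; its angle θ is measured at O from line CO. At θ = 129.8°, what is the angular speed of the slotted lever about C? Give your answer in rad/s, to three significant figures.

2.52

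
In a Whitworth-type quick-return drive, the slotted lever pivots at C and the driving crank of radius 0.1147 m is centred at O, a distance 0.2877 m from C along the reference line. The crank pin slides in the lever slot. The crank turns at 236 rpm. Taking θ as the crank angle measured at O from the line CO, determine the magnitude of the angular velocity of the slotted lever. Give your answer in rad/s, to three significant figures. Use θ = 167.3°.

14.9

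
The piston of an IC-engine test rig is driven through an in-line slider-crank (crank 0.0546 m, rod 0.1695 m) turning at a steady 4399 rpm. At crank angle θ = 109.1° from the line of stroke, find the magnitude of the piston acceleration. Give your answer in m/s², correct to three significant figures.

6830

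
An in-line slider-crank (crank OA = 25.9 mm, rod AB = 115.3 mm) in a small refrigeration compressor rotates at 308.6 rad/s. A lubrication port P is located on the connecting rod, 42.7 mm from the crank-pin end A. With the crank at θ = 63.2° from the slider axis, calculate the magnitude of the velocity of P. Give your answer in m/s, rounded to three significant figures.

7.75

ω = 308.6 rad/s.  Crank-pin speed |V_A| = rω = 7.9927 m/s, perpendicular to OA.
Rod angle: sinφ = −(r/L) sinθ ⇒ φ = -11.566°; ω_rod = −rω cosθ/√(L²−r²sin²θ) = -31.903 rad/s.
V_P = V_A + ω_rod × AP, with AP = 0.0427 m along the rod.
Components: V_Px = −rω sinθ − a·ω_rod·sinφ = -7.4073 m/s;  V_Py = rω cosθ + a·ω_rod·cosφ = +2.2691 m/s.
|V_P| = √(V_Px² + V_Py²) = 7.7471 m/s.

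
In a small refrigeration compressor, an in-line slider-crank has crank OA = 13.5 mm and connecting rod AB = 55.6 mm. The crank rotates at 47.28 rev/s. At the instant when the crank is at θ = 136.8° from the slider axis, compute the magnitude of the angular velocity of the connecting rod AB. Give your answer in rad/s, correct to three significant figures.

53.3

ω = 297.1 rad/s (converted from 47.28 rev/s).
The rod makes angle φ with the slider axis where L sinφ = r sinθ; differentiating, L cosφ·φ̇ = r ω cosθ.
L cosφ = √(L² − r² sin²θ) = 0.054827 m.
|ω_rod| = r ω |cosθ| / √(L² − r² sin²θ) = 0.0135·297.1·0.72897/0.054827 = 53.322 rad/s.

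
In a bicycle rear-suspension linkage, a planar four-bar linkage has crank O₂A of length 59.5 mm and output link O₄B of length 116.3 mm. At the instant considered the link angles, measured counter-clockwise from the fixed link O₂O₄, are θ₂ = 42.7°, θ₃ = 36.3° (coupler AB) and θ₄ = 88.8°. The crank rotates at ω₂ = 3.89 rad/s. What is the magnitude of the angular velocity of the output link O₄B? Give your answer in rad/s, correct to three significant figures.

ω₂ = 3.89 rad/s
Differentiating the loop-closure r₂e^{iθ₂}+r₃e^{iθ₃}=r₁+r₄e^{iθ₄} gives r₂ω₂e^{iθ₂}+r₃ω₃e^{iθ₃}=r₄ω₄e^{iθ₄}.
Eliminating the other unknown: ω₄ = r₂ω₂ sin(θ₂−θ₃) / [r₄ sin(θ₄−θ₃)].
Numerator sine = +0.11147; denominator sine = +0.79335.
Result = 0.0595·3.89·(+0.11147) / (0.1163·(+0.79335)) = +0.27962 rad/s; magnitude 0.27962 rad/s.

0.280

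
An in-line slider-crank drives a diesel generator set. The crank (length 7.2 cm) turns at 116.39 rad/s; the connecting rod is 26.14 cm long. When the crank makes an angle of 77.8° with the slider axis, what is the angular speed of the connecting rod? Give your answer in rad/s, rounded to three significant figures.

7.03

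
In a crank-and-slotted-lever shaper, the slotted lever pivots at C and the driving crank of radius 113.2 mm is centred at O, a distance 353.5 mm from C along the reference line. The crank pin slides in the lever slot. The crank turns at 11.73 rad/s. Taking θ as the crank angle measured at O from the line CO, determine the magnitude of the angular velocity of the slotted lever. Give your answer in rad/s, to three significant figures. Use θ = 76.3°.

1.67

ω = 11.73 rad/s
Crank pin A relative to C: A = (d + r cosθ, r sinθ); lever angle φ = atan2(r sinθ, d + r cosθ).
Differentiating tanφ: φ̇ = rω(d cosθ + r)/(d² + r² + 2dr cosθ).
d² + r² + 2dr cosθ = |CA|² = 0.156731 m²;  d cosθ + r = +0.19692 m.
|ω_lever| = |0.1132·11.73·+0.19692| / 0.156731 = 1.6683 rad/s.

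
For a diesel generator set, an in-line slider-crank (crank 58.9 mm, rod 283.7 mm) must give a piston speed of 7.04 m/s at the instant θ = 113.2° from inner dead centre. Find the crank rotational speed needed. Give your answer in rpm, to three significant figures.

1350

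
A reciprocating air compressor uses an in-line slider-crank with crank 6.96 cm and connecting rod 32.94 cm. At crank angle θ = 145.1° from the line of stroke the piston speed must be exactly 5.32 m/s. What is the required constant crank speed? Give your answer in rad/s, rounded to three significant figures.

162

For an in-line slider-crank, |v_piston| = rω|sinθ|·[1 + r cosθ/√(L² − r² sin²θ)].
With r = 0.0696 m, L = 0.3294 m, θ = 145.1°: the bracketed kinematic factor |dx/dθ| = 0.03287 m.
ω = v/|dx/dθ| = 5.32/0.03287 = 161.85 rad/s.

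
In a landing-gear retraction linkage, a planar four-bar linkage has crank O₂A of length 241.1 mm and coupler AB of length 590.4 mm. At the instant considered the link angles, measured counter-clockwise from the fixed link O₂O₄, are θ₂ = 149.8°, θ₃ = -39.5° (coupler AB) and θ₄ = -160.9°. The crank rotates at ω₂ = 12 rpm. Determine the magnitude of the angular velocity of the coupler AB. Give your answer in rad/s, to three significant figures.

ω₂ = 1.257 rad/s (from 12 rpm).
Differentiating the loop-closure r₂e^{iθ₂}+r₃e^{iθ₃}=r₁+r₄e^{iθ₄} gives r₂ω₂e^{iθ₂}+r₃ω₃e^{iθ₃}=r₄ω₄e^{iθ₄}.
Eliminating the other unknown: ω₃ = r₂ω₂ sin(θ₄−θ₂) / [r₃ sin(θ₃−θ₄)].
Numerator sine = +0.75813; denominator sine = +0.85355.
Result = 0.2411·1.257·(+0.75813) / (0.5904·(+0.85355)) = +0.4558 rad/s; magnitude 0.4558 rad/s.

0.456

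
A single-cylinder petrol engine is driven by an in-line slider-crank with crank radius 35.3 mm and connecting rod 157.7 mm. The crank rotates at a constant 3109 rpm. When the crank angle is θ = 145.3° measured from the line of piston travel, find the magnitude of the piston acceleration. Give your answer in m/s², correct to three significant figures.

2770

ω = 2π·3109/60 = 325.6 rad/s
x(θ) = r cosθ + √(L² − r² sin²θ); with ω constant, a = ω²·d²x/dθ².
d²x/dθ² = −r cosθ − r²(cos2θ)/√u − r⁴ sin²2θ/(4u^{3/2}),  u = L² − r² sin²θ = 0.0244655 m².
Substituting r = 0.0353 m, L = 0.1577 m, θ = 145.3°: d²x/dθ² = +0.02613 m.
a = ω²·d²x/dθ² = (325.6)²·(+0.02613) = +2769.7 m/s²;  |a| = 2769.7 m/s².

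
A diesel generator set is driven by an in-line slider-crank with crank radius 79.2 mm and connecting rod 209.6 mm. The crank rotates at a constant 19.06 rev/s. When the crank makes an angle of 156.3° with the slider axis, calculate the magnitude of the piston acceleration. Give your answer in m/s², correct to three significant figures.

738

ω = 2π·19.1 = 119.8 rad/s
x(θ) = r cosθ + √(L² − r² sin²θ); with ω constant, a = ω²·d²x/dθ².
d²x/dθ² = −r cosθ − r²(cos2θ)/√u − r⁴ sin²2θ/(4u^{3/2}),  u = L² − r² sin²θ = 0.0429187 m².
Substituting r = 0.0792 m, L = 0.2096 m, θ = 156.3°: d²x/dθ² = +0.051427 m.
a = ω²·d²x/dθ² = (119.8)²·(+0.051427) = +737.55 m/s²;  |a| = 737.55 m/s².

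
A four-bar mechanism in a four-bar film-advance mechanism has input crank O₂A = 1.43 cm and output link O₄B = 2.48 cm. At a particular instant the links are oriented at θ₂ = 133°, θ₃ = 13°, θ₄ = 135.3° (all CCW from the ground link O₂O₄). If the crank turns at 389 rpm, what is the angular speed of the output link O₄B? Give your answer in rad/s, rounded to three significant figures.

ω₂ = 40.74 rad/s (from 389 rpm).
Differentiating the loop-closure r₂e^{iθ₂}+r₃e^{iθ₃}=r₁+r₄e^{iθ₄} gives r₂ω₂e^{iθ₂}+r₃ω₃e^{iθ₃}=r₄ω₄e^{iθ₄}.
Eliminating the other unknown: ω₄ = r₂ω₂ sin(θ₂−θ₃) / [r₄ sin(θ₄−θ₃)].
Numerator sine = +0.86603; denominator sine = +0.84526.
Result = 0.0143·40.74·(+0.86603) / (0.0248·(+0.84526)) = +24.066 rad/s; magnitude 24.066 rad/s.

24.1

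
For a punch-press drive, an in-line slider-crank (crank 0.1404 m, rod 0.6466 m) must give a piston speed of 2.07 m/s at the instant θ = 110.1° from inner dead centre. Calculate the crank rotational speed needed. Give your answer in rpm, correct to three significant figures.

162

For an in-line slider-crank, |v_piston| = rω|sinθ|·[1 + r cosθ/√(L² − r² sin²θ)].
With r = 0.1404 m, L = 0.6466 m, θ = 110.1°: the bracketed kinematic factor |dx/dθ| = 0.1218 m.
ω = v/|dx/dθ| = 2.07/0.1218 = 16.995 rad/s.
N = 60ω/(2π) = 162.29 rpm.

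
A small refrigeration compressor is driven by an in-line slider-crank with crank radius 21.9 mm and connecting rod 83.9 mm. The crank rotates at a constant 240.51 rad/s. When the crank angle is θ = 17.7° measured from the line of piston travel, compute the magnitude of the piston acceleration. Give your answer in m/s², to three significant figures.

1480

ω = 240.5 rad/s
x(θ) = r cosθ + √(L² − r² sin²θ); with ω constant, a = ω²·d²x/dθ².
d²x/dθ² = −r cosθ − r²(cos2θ)/√u − r⁴ sin²2θ/(4u^{3/2}),  u = L² − r² sin²θ = 0.00699488 m².
Substituting r = 0.0219 m, L = 0.0839 m, θ = 17.7°: d²x/dθ² = -0.025571 m.
a = ω²·d²x/dθ² = (240.5)²·(-0.025571) = -1479.1 m/s²;  |a| = 1479.1 m/s².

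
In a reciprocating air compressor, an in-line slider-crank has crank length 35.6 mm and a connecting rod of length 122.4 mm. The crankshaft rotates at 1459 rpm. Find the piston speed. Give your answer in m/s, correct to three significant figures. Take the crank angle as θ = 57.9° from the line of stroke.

ω = 2π·1459/60 = 152.8 rad/s
For an in-line slider-crank, x = r cosθ + √(L² − r² sin²θ), so v = −rω sinθ·[1 + r cosθ/√(L² − r² sin²θ)].
With r = 0.0356 m, L = 0.1224 m, θ = 57.9°: √(L² − r² sin²θ) = 0.11863 m.
v = −0.0356·152.8·0.84712·[1 + 0.0356·0.53140/0.11863] = -5.3425 m/s.
|v| = 5.3425 m/s.

5.34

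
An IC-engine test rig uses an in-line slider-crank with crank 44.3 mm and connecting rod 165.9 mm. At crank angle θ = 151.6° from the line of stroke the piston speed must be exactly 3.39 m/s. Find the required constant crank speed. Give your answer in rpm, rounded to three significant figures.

2010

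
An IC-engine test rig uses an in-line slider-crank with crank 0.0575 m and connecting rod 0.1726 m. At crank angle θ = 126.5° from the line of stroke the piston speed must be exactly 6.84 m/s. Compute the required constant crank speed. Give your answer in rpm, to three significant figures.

For an in-line slider-crank, |v_piston| = rω|sinθ|·[1 + r cosθ/√(L² − r² sin²θ)].
With r = 0.0575 m, L = 0.1726 m, θ = 126.5°: the bracketed kinematic factor |dx/dθ| = 0.036715 m.
ω = v/|dx/dθ| = 6.84/0.036715 = 186.3 rad/s.
N = 60ω/(2π) = 1779 rpm.

1780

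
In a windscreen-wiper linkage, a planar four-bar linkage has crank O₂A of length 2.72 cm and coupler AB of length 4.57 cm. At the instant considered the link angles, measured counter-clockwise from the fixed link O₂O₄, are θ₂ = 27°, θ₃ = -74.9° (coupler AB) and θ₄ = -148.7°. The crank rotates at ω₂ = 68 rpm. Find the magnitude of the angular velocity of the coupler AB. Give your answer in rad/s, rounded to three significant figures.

0.331

ω₂ = 7.121 rad/s (from 68 rpm).
Differentiating the loop-closure r₂e^{iθ₂}+r₃e^{iθ₃}=r₁+r₄e^{iθ₄} gives r₂ω₂e^{iθ₂}+r₃ω₃e^{iθ₃}=r₄ω₄e^{iθ₄}.
Eliminating the other unknown: ω₃ = r₂ω₂ sin(θ₄−θ₂) / [r₃ sin(θ₃−θ₄)].
Numerator sine = -0.07498; denominator sine = +0.96029.
Result = 0.0272·7.121·(-0.07498) / (0.0457·(+0.96029)) = -0.33092 rad/s; magnitude 0.33092 rad/s.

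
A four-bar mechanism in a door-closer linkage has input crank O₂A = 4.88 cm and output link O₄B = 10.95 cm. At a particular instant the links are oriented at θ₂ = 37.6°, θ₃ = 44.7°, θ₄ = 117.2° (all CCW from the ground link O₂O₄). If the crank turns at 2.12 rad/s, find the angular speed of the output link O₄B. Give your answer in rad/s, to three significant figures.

0.122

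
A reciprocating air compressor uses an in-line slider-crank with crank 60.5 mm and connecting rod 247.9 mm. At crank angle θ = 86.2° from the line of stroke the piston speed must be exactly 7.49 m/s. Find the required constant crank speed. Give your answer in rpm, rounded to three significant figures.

For an in-line slider-crank, |v_piston| = rω|sinθ|·[1 + r cosθ/√(L² − r² sin²θ)].
With r = 0.0605 m, L = 0.2479 m, θ = 86.2°: the bracketed kinematic factor |dx/dθ| = 0.061374 m.
ω = v/|dx/dθ| = 7.49/0.061374 = 122.04 rad/s.
N = 60ω/(2π) = 1165.4 rpm.

1170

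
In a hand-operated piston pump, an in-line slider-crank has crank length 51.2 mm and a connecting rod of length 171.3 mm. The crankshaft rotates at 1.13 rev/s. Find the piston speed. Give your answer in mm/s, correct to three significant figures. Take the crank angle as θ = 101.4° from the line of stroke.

334

ω = 2π·1.13 = 7.1 rad/s
For an in-line slider-crank, x = r cosθ + √(L² − r² sin²θ), so v = −rω sinθ·[1 + r cosθ/√(L² − r² sin²θ)].
With r = 0.0512 m, L = 0.1713 m, θ = 101.4°: √(L² − r² sin²θ) = 0.16378 m.
v = −0.0512·7.1·0.98027·[1 + 0.0512·-0.19766/0.16378] = -0.33433 m/s.
|v| = 0.33433 m/s = 334.33 mm/s.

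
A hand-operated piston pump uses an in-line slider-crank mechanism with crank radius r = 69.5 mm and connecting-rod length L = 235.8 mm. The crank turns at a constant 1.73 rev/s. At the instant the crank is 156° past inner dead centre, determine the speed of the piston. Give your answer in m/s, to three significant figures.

ω = 2π·1.73 = 10.87 rad/s
For an in-line slider-crank, x = r cosθ + √(L² − r² sin²θ), so v = −rω sinθ·[1 + r cosθ/√(L² − r² sin²θ)].
With r = 0.0695 m, L = 0.2358 m, θ = 156°: √(L² − r² sin²θ) = 0.2341 m.
v = −0.0695·10.87·0.40674·[1 + 0.0695·-0.91355/0.2341] = -0.22394 m/s.
|v| = 0.22394 m/s.

0.224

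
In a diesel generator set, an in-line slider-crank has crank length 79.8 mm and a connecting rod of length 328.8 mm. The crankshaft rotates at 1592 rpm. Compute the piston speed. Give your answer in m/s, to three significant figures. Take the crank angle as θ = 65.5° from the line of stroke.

13.4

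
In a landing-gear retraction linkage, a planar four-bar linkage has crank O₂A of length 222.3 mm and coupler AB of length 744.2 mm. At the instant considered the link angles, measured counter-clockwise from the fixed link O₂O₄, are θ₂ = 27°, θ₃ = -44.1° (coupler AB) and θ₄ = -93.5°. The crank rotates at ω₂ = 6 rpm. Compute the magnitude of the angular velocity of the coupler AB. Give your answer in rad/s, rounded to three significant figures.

0.213

ω₂ = 0.6283 rad/s (from 6 rpm).
Differentiating the loop-closure r₂e^{iθ₂}+r₃e^{iθ₃}=r₁+r₄e^{iθ₄} gives r₂ω₂e^{iθ₂}+r₃ω₃e^{iθ₃}=r₄ω₄e^{iθ₄}.
Eliminating the other unknown: ω₃ = r₂ω₂ sin(θ₄−θ₂) / [r₃ sin(θ₃−θ₄)].
Numerator sine = -0.86163; denominator sine = +0.75927.
Result = 0.2223·0.6283·(-0.86163) / (0.7442·(+0.75927)) = -0.21299 rad/s; magnitude 0.21299 rad/s.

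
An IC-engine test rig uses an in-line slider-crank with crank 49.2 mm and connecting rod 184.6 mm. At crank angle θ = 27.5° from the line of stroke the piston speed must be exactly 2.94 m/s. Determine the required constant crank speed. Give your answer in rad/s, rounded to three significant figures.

105

For an in-line slider-crank, |v_piston| = rω|sinθ|·[1 + r cosθ/√(L² − r² sin²θ)].
With r = 0.0492 m, L = 0.1846 m, θ = 27.5°: the bracketed kinematic factor |dx/dθ| = 0.02813 m.
ω = v/|dx/dθ| = 2.94/0.02813 = 104.52 rad/s.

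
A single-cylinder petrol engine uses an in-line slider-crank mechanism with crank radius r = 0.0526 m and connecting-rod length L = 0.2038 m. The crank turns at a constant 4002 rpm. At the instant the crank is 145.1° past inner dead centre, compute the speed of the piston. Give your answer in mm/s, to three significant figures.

9910

ω = 2π·4002/60 = 419.1 rad/s
For an in-line slider-crank, x = r cosθ + √(L² − r² sin²θ), so v = −rω sinθ·[1 + r cosθ/√(L² − r² sin²θ)].
With r = 0.0526 m, L = 0.2038 m, θ = 145.1°: √(L² − r² sin²θ) = 0.20157 m.
v = −0.0526·419.1·0.57215·[1 + 0.0526·-0.82015/0.20157] = -9.913 m/s.
|v| = 9.913 m/s = 9913 mm/s.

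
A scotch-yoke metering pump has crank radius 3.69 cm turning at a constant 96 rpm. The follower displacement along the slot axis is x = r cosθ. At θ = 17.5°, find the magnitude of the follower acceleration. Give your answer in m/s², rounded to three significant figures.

ω = 10.05 rad/s (from 96 rpm).
x = r cosθ ⇒ ẍ = −rω² cosθ (ω constant).
|a| = rω²|cosθ| = 0.0369·(10.05)²·|cos 17.5°| = 3.5567 m/s².

3.56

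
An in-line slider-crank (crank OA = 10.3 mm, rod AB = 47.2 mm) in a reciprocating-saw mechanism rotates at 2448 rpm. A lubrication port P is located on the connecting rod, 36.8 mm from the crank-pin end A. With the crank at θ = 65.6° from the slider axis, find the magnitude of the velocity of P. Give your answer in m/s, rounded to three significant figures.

2.59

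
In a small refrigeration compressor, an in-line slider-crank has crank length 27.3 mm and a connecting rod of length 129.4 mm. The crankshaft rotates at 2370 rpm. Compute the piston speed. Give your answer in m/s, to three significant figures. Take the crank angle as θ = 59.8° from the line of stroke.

6.49

ω = 2π·2370/60 = 248.2 rad/s
For an in-line slider-crank, x = r cosθ + √(L² − r² sin²θ), so v = −rω sinθ·[1 + r cosθ/√(L² − r² sin²θ)].
With r = 0.0273 m, L = 0.1294 m, θ = 59.8°: √(L² − r² sin²θ) = 0.12723 m.
v = −0.0273·248.2·0.86427·[1 + 0.0273·0.50302/0.12723] = -6.4879 m/s.
|v| = 6.4879 m/s.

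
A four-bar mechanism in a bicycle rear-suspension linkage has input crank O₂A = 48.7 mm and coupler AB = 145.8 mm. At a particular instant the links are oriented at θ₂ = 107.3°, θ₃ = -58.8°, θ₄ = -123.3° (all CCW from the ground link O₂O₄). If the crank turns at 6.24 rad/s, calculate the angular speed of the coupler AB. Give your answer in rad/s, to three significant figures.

ω₂ = 6.24 rad/s
Differentiating the loop-closure r₂e^{iθ₂}+r₃e^{iθ₃}=r₁+r₄e^{iθ₄} gives r₂ω₂e^{iθ₂}+r₃ω₃e^{iθ₃}=r₄ω₄e^{iθ₄}.
Eliminating the other unknown: ω₃ = r₂ω₂ sin(θ₄−θ₂) / [r₃ sin(θ₃−θ₄)].
Numerator sine = +0.77273; denominator sine = +0.90259.
Result = 0.0487·6.24·(+0.77273) / (0.1458·(+0.90259)) = +1.7844 rad/s; magnitude 1.7844 rad/s.

1.78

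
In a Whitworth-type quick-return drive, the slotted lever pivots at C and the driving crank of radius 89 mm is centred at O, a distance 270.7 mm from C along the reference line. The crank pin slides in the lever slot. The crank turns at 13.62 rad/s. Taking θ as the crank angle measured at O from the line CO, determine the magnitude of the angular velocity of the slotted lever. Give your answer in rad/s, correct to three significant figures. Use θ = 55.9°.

ω = 13.62 rad/s
Crank pin A relative to C: A = (d + r cosθ, r sinθ); lever angle φ = atan2(r sinθ, d + r cosθ).
Differentiating tanφ: φ̇ = rω(d cosθ + r)/(d² + r² + 2dr cosθ).
d² + r² + 2dr cosθ = |CA|² = 0.108214 m²;  d cosθ + r = +0.24076 m.
|ω_lever| = |0.089·13.62·+0.24076| / 0.108214 = 2.697 rad/s.

2.70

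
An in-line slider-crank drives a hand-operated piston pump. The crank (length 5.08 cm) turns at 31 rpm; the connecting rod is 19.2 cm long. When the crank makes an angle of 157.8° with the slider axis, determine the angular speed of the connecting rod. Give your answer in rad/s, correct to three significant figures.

ω = 3.246 rad/s (converted from 31 rpm).
The rod makes angle φ with the slider axis where L sinφ = r sinθ; differentiating, L cosφ·φ̇ = r ω cosθ.
L cosφ = √(L² − r² sin²θ) = 0.19104 m.
|ω_rod| = r ω |cosθ| / √(L² − r² sin²θ) = 0.0508·3.246·0.92587/0.19104 = 0.79925 rad/s.

0.799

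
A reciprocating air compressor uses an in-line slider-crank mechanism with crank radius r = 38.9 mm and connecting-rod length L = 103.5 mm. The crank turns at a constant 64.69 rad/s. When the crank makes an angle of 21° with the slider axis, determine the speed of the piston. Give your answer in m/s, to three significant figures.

1.22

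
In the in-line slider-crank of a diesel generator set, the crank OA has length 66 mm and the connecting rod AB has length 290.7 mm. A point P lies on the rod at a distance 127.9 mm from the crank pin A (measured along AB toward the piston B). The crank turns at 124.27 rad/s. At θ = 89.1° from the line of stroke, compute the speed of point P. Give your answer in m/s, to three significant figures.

8.21

ω = 124.3 rad/s.  Crank-pin speed |V_A| = rω = 8.2018 m/s, perpendicular to OA.
Rod angle: sinφ = −(r/L) sinθ ⇒ φ = -13.121°; ω_rod = −rω cosθ/√(L²−r²sin²θ) = -0.45505 rad/s.
V_P = V_A + ω_rod × AP, with AP = 0.1279 m along the rod.
Components: V_Px = −rω sinθ − a·ω_rod·sinφ = -8.214 m/s;  V_Py = rω cosθ + a·ω_rod·cosφ = +0.072148 m/s.
|V_P| = √(V_Px² + V_Py²) = 8.2143 m/s.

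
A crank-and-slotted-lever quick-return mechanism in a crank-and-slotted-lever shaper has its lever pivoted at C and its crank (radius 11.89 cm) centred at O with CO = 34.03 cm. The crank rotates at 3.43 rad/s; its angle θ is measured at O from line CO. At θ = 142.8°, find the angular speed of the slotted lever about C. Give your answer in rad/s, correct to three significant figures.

ω = 3.43 rad/s
Crank pin A relative to C: A = (d + r cosθ, r sinθ); lever angle φ = atan2(r sinθ, d + r cosθ).
Differentiating tanφ: φ̇ = rω(d cosθ + r)/(d² + r² + 2dr cosθ).
d² + r² + 2dr cosθ = |CA|² = 0.0654834 m²;  d cosθ + r = -0.15216 m.
|ω_lever| = |0.1189·3.43·-0.15216| / 0.0654834 = 0.94764 rad/s.

0.948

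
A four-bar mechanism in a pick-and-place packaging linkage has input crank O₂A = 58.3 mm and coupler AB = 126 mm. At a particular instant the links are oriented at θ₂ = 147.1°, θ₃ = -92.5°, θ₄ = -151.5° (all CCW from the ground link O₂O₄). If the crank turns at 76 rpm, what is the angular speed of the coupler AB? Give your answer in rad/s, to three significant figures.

3.77

ω₂ = 7.959 rad/s (from 76 rpm).
Differentiating the loop-closure r₂e^{iθ₂}+r₃e^{iθ₃}=r₁+r₄e^{iθ₄} gives r₂ω₂e^{iθ₂}+r₃ω₃e^{iθ₃}=r₄ω₄e^{iθ₄}.
Eliminating the other unknown: ω₃ = r₂ω₂ sin(θ₄−θ₂) / [r₃ sin(θ₃−θ₄)].
Numerator sine = +0.87798; denominator sine = +0.85717.
Result = 0.0583·7.959·(+0.87798) / (0.126·(+0.85717)) = +3.7719 rad/s; magnitude 3.7719 rad/s.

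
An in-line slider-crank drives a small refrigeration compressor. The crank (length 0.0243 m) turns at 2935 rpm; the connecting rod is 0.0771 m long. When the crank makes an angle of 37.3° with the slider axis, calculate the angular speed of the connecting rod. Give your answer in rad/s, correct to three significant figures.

ω = 307.4 rad/s (converted from 2935 rpm).
The rod makes angle φ with the slider axis where L sinφ = r sinθ; differentiating, L cosφ·φ̇ = r ω cosθ.
L cosφ = √(L² − r² sin²θ) = 0.075681 m.
|ω_rod| = r ω |cosθ| / √(L² − r² sin²θ) = 0.0243·307.4·0.79547/0.075681 = 78.503 rad/s.

78.5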